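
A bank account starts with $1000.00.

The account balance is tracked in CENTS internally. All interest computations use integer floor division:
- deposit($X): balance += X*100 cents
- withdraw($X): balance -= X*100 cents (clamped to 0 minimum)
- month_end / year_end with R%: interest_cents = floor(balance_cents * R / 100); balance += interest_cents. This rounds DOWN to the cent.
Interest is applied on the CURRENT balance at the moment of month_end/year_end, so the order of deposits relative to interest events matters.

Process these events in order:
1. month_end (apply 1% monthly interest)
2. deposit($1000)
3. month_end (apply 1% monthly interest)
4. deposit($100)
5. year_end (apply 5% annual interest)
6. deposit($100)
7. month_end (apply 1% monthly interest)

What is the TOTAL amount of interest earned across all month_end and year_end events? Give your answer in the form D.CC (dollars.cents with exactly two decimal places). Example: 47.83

Answer: 159.96

Derivation:
After 1 (month_end (apply 1% monthly interest)): balance=$1010.00 total_interest=$10.00
After 2 (deposit($1000)): balance=$2010.00 total_interest=$10.00
After 3 (month_end (apply 1% monthly interest)): balance=$2030.10 total_interest=$30.10
After 4 (deposit($100)): balance=$2130.10 total_interest=$30.10
After 5 (year_end (apply 5% annual interest)): balance=$2236.60 total_interest=$136.60
After 6 (deposit($100)): balance=$2336.60 total_interest=$136.60
After 7 (month_end (apply 1% monthly interest)): balance=$2359.96 total_interest=$159.96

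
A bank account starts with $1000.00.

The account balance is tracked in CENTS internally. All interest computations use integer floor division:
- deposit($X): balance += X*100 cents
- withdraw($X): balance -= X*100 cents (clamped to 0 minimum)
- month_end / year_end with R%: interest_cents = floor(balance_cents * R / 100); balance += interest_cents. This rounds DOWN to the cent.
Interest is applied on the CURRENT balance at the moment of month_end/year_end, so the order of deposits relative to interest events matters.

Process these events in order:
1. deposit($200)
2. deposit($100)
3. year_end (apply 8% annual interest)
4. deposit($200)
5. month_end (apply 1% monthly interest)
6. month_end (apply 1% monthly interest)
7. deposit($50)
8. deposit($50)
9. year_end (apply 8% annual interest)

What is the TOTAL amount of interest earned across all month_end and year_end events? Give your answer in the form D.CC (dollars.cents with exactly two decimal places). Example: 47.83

After 1 (deposit($200)): balance=$1200.00 total_interest=$0.00
After 2 (deposit($100)): balance=$1300.00 total_interest=$0.00
After 3 (year_end (apply 8% annual interest)): balance=$1404.00 total_interest=$104.00
After 4 (deposit($200)): balance=$1604.00 total_interest=$104.00
After 5 (month_end (apply 1% monthly interest)): balance=$1620.04 total_interest=$120.04
After 6 (month_end (apply 1% monthly interest)): balance=$1636.24 total_interest=$136.24
After 7 (deposit($50)): balance=$1686.24 total_interest=$136.24
After 8 (deposit($50)): balance=$1736.24 total_interest=$136.24
After 9 (year_end (apply 8% annual interest)): balance=$1875.13 total_interest=$275.13

Answer: 275.13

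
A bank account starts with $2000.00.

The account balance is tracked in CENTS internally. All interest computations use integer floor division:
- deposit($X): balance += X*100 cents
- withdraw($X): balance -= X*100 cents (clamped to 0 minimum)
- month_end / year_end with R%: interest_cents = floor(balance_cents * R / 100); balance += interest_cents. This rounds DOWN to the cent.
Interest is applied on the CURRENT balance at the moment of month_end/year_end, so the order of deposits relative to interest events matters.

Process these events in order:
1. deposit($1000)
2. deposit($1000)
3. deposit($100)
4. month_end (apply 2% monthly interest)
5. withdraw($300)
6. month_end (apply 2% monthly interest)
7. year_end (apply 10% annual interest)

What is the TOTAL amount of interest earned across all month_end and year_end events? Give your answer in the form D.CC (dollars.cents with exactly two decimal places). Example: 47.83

After 1 (deposit($1000)): balance=$3000.00 total_interest=$0.00
After 2 (deposit($1000)): balance=$4000.00 total_interest=$0.00
After 3 (deposit($100)): balance=$4100.00 total_interest=$0.00
After 4 (month_end (apply 2% monthly interest)): balance=$4182.00 total_interest=$82.00
After 5 (withdraw($300)): balance=$3882.00 total_interest=$82.00
After 6 (month_end (apply 2% monthly interest)): balance=$3959.64 total_interest=$159.64
After 7 (year_end (apply 10% annual interest)): balance=$4355.60 total_interest=$555.60

Answer: 555.60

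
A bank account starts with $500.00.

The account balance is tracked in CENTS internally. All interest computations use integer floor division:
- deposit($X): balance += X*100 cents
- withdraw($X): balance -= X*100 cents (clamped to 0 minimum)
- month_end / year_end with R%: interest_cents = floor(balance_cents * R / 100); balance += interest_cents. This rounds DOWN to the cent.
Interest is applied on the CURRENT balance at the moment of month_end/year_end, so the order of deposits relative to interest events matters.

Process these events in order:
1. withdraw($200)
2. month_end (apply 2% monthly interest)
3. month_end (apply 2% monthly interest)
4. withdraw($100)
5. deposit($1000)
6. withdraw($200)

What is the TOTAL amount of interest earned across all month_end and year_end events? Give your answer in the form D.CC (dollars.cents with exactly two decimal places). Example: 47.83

After 1 (withdraw($200)): balance=$300.00 total_interest=$0.00
After 2 (month_end (apply 2% monthly interest)): balance=$306.00 total_interest=$6.00
After 3 (month_end (apply 2% monthly interest)): balance=$312.12 total_interest=$12.12
After 4 (withdraw($100)): balance=$212.12 total_interest=$12.12
After 5 (deposit($1000)): balance=$1212.12 total_interest=$12.12
After 6 (withdraw($200)): balance=$1012.12 total_interest=$12.12

Answer: 12.12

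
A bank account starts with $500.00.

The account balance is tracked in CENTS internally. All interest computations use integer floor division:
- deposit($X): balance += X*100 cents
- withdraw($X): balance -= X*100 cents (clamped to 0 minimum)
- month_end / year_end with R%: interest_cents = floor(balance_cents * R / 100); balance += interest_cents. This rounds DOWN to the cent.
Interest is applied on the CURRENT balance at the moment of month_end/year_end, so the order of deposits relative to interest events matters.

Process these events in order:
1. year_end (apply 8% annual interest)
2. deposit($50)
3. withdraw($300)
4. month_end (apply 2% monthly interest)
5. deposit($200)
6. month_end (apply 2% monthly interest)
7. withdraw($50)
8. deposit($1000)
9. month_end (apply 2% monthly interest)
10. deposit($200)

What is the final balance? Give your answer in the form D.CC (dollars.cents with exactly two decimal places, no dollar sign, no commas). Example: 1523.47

After 1 (year_end (apply 8% annual interest)): balance=$540.00 total_interest=$40.00
After 2 (deposit($50)): balance=$590.00 total_interest=$40.00
After 3 (withdraw($300)): balance=$290.00 total_interest=$40.00
After 4 (month_end (apply 2% monthly interest)): balance=$295.80 total_interest=$45.80
After 5 (deposit($200)): balance=$495.80 total_interest=$45.80
After 6 (month_end (apply 2% monthly interest)): balance=$505.71 total_interest=$55.71
After 7 (withdraw($50)): balance=$455.71 total_interest=$55.71
After 8 (deposit($1000)): balance=$1455.71 total_interest=$55.71
After 9 (month_end (apply 2% monthly interest)): balance=$1484.82 total_interest=$84.82
After 10 (deposit($200)): balance=$1684.82 total_interest=$84.82

Answer: 1684.82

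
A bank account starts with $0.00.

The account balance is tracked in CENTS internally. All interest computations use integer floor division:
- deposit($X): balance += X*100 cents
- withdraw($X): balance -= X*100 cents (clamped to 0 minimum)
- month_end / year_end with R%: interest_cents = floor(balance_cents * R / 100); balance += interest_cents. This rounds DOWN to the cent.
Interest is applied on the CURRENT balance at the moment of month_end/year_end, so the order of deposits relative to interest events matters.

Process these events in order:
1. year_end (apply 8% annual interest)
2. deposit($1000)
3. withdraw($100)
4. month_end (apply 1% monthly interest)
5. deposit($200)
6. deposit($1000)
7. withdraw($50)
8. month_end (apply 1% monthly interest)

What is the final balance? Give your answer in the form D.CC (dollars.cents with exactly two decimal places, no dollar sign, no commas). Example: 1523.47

Answer: 2079.59

Derivation:
After 1 (year_end (apply 8% annual interest)): balance=$0.00 total_interest=$0.00
After 2 (deposit($1000)): balance=$1000.00 total_interest=$0.00
After 3 (withdraw($100)): balance=$900.00 total_interest=$0.00
After 4 (month_end (apply 1% monthly interest)): balance=$909.00 total_interest=$9.00
After 5 (deposit($200)): balance=$1109.00 total_interest=$9.00
After 6 (deposit($1000)): balance=$2109.00 total_interest=$9.00
After 7 (withdraw($50)): balance=$2059.00 total_interest=$9.00
After 8 (month_end (apply 1% monthly interest)): balance=$2079.59 total_interest=$29.59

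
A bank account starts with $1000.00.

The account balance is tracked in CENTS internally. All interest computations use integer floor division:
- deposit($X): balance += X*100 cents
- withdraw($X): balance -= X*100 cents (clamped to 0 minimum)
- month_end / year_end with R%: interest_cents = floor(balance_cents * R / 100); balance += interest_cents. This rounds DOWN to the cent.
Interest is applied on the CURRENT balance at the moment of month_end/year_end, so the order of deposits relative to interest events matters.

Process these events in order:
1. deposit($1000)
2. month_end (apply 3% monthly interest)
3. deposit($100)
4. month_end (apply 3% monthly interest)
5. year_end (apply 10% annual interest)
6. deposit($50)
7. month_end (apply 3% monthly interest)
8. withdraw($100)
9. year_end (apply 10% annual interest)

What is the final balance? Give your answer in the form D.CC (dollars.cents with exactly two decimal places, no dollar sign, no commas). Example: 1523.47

After 1 (deposit($1000)): balance=$2000.00 total_interest=$0.00
After 2 (month_end (apply 3% monthly interest)): balance=$2060.00 total_interest=$60.00
After 3 (deposit($100)): balance=$2160.00 total_interest=$60.00
After 4 (month_end (apply 3% monthly interest)): balance=$2224.80 total_interest=$124.80
After 5 (year_end (apply 10% annual interest)): balance=$2447.28 total_interest=$347.28
After 6 (deposit($50)): balance=$2497.28 total_interest=$347.28
After 7 (month_end (apply 3% monthly interest)): balance=$2572.19 total_interest=$422.19
After 8 (withdraw($100)): balance=$2472.19 total_interest=$422.19
After 9 (year_end (apply 10% annual interest)): balance=$2719.40 total_interest=$669.40

Answer: 2719.40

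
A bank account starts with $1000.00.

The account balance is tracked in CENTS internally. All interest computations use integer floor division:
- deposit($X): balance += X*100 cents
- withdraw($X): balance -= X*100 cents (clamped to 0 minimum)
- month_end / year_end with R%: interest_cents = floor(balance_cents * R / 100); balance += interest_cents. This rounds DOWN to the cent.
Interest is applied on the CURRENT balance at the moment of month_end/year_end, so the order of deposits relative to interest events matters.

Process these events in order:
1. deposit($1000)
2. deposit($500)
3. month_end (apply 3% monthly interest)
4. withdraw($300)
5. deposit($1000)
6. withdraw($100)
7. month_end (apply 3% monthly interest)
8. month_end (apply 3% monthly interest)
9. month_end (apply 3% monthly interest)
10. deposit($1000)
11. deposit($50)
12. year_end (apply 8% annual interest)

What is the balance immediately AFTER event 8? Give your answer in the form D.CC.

After 1 (deposit($1000)): balance=$2000.00 total_interest=$0.00
After 2 (deposit($500)): balance=$2500.00 total_interest=$0.00
After 3 (month_end (apply 3% monthly interest)): balance=$2575.00 total_interest=$75.00
After 4 (withdraw($300)): balance=$2275.00 total_interest=$75.00
After 5 (deposit($1000)): balance=$3275.00 total_interest=$75.00
After 6 (withdraw($100)): balance=$3175.00 total_interest=$75.00
After 7 (month_end (apply 3% monthly interest)): balance=$3270.25 total_interest=$170.25
After 8 (month_end (apply 3% monthly interest)): balance=$3368.35 total_interest=$268.35

Answer: 3368.35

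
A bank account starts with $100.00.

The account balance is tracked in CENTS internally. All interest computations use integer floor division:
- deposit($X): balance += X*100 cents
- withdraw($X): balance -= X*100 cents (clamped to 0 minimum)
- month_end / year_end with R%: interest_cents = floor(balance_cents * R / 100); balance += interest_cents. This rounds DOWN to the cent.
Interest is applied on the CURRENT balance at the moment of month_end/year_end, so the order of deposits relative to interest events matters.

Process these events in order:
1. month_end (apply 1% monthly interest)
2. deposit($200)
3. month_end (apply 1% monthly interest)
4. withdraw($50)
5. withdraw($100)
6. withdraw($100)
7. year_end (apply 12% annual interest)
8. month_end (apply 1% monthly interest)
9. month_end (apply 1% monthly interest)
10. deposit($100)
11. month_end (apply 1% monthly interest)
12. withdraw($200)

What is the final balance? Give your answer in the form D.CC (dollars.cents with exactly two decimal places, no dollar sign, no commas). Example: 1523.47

After 1 (month_end (apply 1% monthly interest)): balance=$101.00 total_interest=$1.00
After 2 (deposit($200)): balance=$301.00 total_interest=$1.00
After 3 (month_end (apply 1% monthly interest)): balance=$304.01 total_interest=$4.01
After 4 (withdraw($50)): balance=$254.01 total_interest=$4.01
After 5 (withdraw($100)): balance=$154.01 total_interest=$4.01
After 6 (withdraw($100)): balance=$54.01 total_interest=$4.01
After 7 (year_end (apply 12% annual interest)): balance=$60.49 total_interest=$10.49
After 8 (month_end (apply 1% monthly interest)): balance=$61.09 total_interest=$11.09
After 9 (month_end (apply 1% monthly interest)): balance=$61.70 total_interest=$11.70
After 10 (deposit($100)): balance=$161.70 total_interest=$11.70
After 11 (month_end (apply 1% monthly interest)): balance=$163.31 total_interest=$13.31
After 12 (withdraw($200)): balance=$0.00 total_interest=$13.31

Answer: 0.00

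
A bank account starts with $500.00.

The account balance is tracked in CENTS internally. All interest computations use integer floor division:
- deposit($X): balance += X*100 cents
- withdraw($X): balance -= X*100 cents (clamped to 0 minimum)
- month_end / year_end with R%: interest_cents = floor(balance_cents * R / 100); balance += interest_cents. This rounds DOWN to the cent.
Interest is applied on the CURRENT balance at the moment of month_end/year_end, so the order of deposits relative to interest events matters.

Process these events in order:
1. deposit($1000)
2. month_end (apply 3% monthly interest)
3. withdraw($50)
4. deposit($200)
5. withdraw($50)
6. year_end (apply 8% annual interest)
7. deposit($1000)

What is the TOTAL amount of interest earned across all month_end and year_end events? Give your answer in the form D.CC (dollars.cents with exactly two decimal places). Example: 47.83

Answer: 176.60

Derivation:
After 1 (deposit($1000)): balance=$1500.00 total_interest=$0.00
After 2 (month_end (apply 3% monthly interest)): balance=$1545.00 total_interest=$45.00
After 3 (withdraw($50)): balance=$1495.00 total_interest=$45.00
After 4 (deposit($200)): balance=$1695.00 total_interest=$45.00
After 5 (withdraw($50)): balance=$1645.00 total_interest=$45.00
After 6 (year_end (apply 8% annual interest)): balance=$1776.60 total_interest=$176.60
After 7 (deposit($1000)): balance=$2776.60 total_interest=$176.60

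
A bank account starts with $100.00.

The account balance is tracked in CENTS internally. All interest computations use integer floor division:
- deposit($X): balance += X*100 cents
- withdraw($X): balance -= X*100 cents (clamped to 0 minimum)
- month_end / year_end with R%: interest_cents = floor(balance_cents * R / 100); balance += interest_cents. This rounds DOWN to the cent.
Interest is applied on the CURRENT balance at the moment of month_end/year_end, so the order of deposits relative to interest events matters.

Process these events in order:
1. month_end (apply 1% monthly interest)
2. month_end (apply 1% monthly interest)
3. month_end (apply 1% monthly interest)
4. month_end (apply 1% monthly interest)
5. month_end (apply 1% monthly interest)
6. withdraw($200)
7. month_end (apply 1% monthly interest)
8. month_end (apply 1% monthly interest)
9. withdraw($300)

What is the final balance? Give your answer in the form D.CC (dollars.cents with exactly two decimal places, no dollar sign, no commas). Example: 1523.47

After 1 (month_end (apply 1% monthly interest)): balance=$101.00 total_interest=$1.00
After 2 (month_end (apply 1% monthly interest)): balance=$102.01 total_interest=$2.01
After 3 (month_end (apply 1% monthly interest)): balance=$103.03 total_interest=$3.03
After 4 (month_end (apply 1% monthly interest)): balance=$104.06 total_interest=$4.06
After 5 (month_end (apply 1% monthly interest)): balance=$105.10 total_interest=$5.10
After 6 (withdraw($200)): balance=$0.00 total_interest=$5.10
After 7 (month_end (apply 1% monthly interest)): balance=$0.00 total_interest=$5.10
After 8 (month_end (apply 1% monthly interest)): balance=$0.00 total_interest=$5.10
After 9 (withdraw($300)): balance=$0.00 total_interest=$5.10

Answer: 0.00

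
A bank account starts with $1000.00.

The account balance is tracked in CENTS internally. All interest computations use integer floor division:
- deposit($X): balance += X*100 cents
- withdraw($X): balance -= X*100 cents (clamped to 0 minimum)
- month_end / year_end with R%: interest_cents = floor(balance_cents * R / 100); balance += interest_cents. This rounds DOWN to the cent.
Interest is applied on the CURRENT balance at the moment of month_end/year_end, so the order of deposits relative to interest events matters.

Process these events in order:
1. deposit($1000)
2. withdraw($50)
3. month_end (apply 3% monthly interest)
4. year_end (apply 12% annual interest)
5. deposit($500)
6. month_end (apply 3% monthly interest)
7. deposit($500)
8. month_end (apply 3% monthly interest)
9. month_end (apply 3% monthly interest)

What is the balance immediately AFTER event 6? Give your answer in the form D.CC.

After 1 (deposit($1000)): balance=$2000.00 total_interest=$0.00
After 2 (withdraw($50)): balance=$1950.00 total_interest=$0.00
After 3 (month_end (apply 3% monthly interest)): balance=$2008.50 total_interest=$58.50
After 4 (year_end (apply 12% annual interest)): balance=$2249.52 total_interest=$299.52
After 5 (deposit($500)): balance=$2749.52 total_interest=$299.52
After 6 (month_end (apply 3% monthly interest)): balance=$2832.00 total_interest=$382.00

Answer: 2832.00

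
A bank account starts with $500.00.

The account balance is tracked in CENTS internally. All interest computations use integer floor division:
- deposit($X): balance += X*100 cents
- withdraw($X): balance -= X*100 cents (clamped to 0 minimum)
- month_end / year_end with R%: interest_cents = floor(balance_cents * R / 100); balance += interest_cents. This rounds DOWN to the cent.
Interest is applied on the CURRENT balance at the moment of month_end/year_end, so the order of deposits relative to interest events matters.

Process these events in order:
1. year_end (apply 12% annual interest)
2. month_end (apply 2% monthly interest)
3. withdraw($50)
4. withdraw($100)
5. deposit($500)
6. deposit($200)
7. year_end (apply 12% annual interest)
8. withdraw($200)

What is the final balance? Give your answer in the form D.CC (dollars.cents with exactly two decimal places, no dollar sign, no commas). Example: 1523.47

After 1 (year_end (apply 12% annual interest)): balance=$560.00 total_interest=$60.00
After 2 (month_end (apply 2% monthly interest)): balance=$571.20 total_interest=$71.20
After 3 (withdraw($50)): balance=$521.20 total_interest=$71.20
After 4 (withdraw($100)): balance=$421.20 total_interest=$71.20
After 5 (deposit($500)): balance=$921.20 total_interest=$71.20
After 6 (deposit($200)): balance=$1121.20 total_interest=$71.20
After 7 (year_end (apply 12% annual interest)): balance=$1255.74 total_interest=$205.74
After 8 (withdraw($200)): balance=$1055.74 total_interest=$205.74

Answer: 1055.74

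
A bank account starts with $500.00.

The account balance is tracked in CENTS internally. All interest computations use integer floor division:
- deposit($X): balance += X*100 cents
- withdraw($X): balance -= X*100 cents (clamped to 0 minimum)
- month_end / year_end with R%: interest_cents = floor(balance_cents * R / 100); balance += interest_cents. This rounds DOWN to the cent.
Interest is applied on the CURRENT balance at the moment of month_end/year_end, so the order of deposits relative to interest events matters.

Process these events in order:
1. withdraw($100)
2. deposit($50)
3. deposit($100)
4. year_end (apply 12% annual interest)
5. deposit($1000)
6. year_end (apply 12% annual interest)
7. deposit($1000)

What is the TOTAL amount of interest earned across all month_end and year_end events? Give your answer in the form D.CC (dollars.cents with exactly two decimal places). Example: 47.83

Answer: 259.92

Derivation:
After 1 (withdraw($100)): balance=$400.00 total_interest=$0.00
After 2 (deposit($50)): balance=$450.00 total_interest=$0.00
After 3 (deposit($100)): balance=$550.00 total_interest=$0.00
After 4 (year_end (apply 12% annual interest)): balance=$616.00 total_interest=$66.00
After 5 (deposit($1000)): balance=$1616.00 total_interest=$66.00
After 6 (year_end (apply 12% annual interest)): balance=$1809.92 total_interest=$259.92
After 7 (deposit($1000)): balance=$2809.92 total_interest=$259.92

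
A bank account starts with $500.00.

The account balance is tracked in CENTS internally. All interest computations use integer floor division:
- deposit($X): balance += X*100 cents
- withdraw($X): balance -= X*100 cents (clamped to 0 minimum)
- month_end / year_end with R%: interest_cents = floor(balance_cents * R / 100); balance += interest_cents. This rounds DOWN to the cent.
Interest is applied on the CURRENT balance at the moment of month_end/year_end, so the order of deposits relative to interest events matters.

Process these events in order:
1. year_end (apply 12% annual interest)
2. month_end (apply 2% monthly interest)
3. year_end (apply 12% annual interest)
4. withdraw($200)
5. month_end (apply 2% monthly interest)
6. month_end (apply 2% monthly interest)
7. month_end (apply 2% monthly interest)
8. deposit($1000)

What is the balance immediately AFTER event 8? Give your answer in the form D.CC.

Answer: 1466.65

Derivation:
After 1 (year_end (apply 12% annual interest)): balance=$560.00 total_interest=$60.00
After 2 (month_end (apply 2% monthly interest)): balance=$571.20 total_interest=$71.20
After 3 (year_end (apply 12% annual interest)): balance=$639.74 total_interest=$139.74
After 4 (withdraw($200)): balance=$439.74 total_interest=$139.74
After 5 (month_end (apply 2% monthly interest)): balance=$448.53 total_interest=$148.53
After 6 (month_end (apply 2% monthly interest)): balance=$457.50 total_interest=$157.50
After 7 (month_end (apply 2% monthly interest)): balance=$466.65 total_interest=$166.65
After 8 (deposit($1000)): balance=$1466.65 total_interest=$166.65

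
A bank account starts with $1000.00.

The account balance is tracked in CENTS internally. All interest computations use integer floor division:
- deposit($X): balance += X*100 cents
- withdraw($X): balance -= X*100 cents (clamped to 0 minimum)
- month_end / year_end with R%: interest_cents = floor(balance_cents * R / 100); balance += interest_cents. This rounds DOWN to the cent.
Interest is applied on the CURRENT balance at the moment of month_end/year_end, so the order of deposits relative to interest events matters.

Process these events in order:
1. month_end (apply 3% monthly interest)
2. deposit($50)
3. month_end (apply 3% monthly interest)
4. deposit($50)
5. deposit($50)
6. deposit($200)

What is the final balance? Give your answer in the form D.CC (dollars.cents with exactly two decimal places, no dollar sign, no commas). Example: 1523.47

After 1 (month_end (apply 3% monthly interest)): balance=$1030.00 total_interest=$30.00
After 2 (deposit($50)): balance=$1080.00 total_interest=$30.00
After 3 (month_end (apply 3% monthly interest)): balance=$1112.40 total_interest=$62.40
After 4 (deposit($50)): balance=$1162.40 total_interest=$62.40
After 5 (deposit($50)): balance=$1212.40 total_interest=$62.40
After 6 (deposit($200)): balance=$1412.40 total_interest=$62.40

Answer: 1412.40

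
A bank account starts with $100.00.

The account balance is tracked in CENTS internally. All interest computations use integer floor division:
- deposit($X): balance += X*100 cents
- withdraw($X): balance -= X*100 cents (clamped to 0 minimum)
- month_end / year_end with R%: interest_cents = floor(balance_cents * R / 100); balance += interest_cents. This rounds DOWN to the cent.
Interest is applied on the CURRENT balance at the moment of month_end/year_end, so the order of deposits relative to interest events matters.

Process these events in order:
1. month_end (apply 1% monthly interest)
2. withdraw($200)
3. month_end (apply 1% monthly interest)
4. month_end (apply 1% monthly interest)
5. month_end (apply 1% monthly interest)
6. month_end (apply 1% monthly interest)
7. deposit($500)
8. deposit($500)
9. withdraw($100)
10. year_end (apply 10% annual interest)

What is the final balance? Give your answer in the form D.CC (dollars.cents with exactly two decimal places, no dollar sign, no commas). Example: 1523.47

After 1 (month_end (apply 1% monthly interest)): balance=$101.00 total_interest=$1.00
After 2 (withdraw($200)): balance=$0.00 total_interest=$1.00
After 3 (month_end (apply 1% monthly interest)): balance=$0.00 total_interest=$1.00
After 4 (month_end (apply 1% monthly interest)): balance=$0.00 total_interest=$1.00
After 5 (month_end (apply 1% monthly interest)): balance=$0.00 total_interest=$1.00
After 6 (month_end (apply 1% monthly interest)): balance=$0.00 total_interest=$1.00
After 7 (deposit($500)): balance=$500.00 total_interest=$1.00
After 8 (deposit($500)): balance=$1000.00 total_interest=$1.00
After 9 (withdraw($100)): balance=$900.00 total_interest=$1.00
After 10 (year_end (apply 10% annual interest)): balance=$990.00 total_interest=$91.00

Answer: 990.00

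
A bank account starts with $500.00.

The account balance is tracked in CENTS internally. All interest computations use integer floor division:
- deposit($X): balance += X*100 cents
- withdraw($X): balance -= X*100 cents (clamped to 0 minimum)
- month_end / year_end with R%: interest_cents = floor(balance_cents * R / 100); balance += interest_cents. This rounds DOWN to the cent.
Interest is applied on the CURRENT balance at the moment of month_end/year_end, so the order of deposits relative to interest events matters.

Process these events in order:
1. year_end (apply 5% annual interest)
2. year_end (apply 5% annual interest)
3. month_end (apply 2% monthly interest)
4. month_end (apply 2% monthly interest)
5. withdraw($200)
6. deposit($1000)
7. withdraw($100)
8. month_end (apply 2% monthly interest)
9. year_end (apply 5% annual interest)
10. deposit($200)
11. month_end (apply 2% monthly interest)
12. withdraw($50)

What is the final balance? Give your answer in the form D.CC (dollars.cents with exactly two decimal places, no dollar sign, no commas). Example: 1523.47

After 1 (year_end (apply 5% annual interest)): balance=$525.00 total_interest=$25.00
After 2 (year_end (apply 5% annual interest)): balance=$551.25 total_interest=$51.25
After 3 (month_end (apply 2% monthly interest)): balance=$562.27 total_interest=$62.27
After 4 (month_end (apply 2% monthly interest)): balance=$573.51 total_interest=$73.51
After 5 (withdraw($200)): balance=$373.51 total_interest=$73.51
After 6 (deposit($1000)): balance=$1373.51 total_interest=$73.51
After 7 (withdraw($100)): balance=$1273.51 total_interest=$73.51
After 8 (month_end (apply 2% monthly interest)): balance=$1298.98 total_interest=$98.98
After 9 (year_end (apply 5% annual interest)): balance=$1363.92 total_interest=$163.92
After 10 (deposit($200)): balance=$1563.92 total_interest=$163.92
After 11 (month_end (apply 2% monthly interest)): balance=$1595.19 total_interest=$195.19
After 12 (withdraw($50)): balance=$1545.19 total_interest=$195.19

Answer: 1545.19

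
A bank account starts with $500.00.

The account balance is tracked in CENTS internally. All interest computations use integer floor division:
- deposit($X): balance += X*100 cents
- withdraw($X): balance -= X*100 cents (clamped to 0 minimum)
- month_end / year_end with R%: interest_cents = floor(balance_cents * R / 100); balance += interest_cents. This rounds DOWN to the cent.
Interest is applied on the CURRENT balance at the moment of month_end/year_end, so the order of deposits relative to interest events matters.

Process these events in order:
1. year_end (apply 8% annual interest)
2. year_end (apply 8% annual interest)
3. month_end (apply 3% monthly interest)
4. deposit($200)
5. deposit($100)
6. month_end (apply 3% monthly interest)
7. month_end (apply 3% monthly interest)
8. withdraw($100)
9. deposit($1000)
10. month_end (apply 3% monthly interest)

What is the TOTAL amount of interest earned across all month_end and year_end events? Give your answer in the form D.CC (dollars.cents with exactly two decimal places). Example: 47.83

Answer: 211.20

Derivation:
After 1 (year_end (apply 8% annual interest)): balance=$540.00 total_interest=$40.00
After 2 (year_end (apply 8% annual interest)): balance=$583.20 total_interest=$83.20
After 3 (month_end (apply 3% monthly interest)): balance=$600.69 total_interest=$100.69
After 4 (deposit($200)): balance=$800.69 total_interest=$100.69
After 5 (deposit($100)): balance=$900.69 total_interest=$100.69
After 6 (month_end (apply 3% monthly interest)): balance=$927.71 total_interest=$127.71
After 7 (month_end (apply 3% monthly interest)): balance=$955.54 total_interest=$155.54
After 8 (withdraw($100)): balance=$855.54 total_interest=$155.54
After 9 (deposit($1000)): balance=$1855.54 total_interest=$155.54
After 10 (month_end (apply 3% monthly interest)): balance=$1911.20 total_interest=$211.20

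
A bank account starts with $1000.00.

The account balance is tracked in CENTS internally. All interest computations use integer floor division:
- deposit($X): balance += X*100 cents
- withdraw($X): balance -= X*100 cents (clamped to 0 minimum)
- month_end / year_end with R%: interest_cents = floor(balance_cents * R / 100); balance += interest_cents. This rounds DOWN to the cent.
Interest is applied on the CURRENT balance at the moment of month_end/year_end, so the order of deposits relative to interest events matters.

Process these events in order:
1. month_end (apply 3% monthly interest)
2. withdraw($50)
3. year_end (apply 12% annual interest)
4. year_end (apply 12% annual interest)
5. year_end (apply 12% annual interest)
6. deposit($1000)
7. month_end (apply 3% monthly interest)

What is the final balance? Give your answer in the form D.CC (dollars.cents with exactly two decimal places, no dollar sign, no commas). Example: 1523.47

After 1 (month_end (apply 3% monthly interest)): balance=$1030.00 total_interest=$30.00
After 2 (withdraw($50)): balance=$980.00 total_interest=$30.00
After 3 (year_end (apply 12% annual interest)): balance=$1097.60 total_interest=$147.60
After 4 (year_end (apply 12% annual interest)): balance=$1229.31 total_interest=$279.31
After 5 (year_end (apply 12% annual interest)): balance=$1376.82 total_interest=$426.82
After 6 (deposit($1000)): balance=$2376.82 total_interest=$426.82
After 7 (month_end (apply 3% monthly interest)): balance=$2448.12 total_interest=$498.12

Answer: 2448.12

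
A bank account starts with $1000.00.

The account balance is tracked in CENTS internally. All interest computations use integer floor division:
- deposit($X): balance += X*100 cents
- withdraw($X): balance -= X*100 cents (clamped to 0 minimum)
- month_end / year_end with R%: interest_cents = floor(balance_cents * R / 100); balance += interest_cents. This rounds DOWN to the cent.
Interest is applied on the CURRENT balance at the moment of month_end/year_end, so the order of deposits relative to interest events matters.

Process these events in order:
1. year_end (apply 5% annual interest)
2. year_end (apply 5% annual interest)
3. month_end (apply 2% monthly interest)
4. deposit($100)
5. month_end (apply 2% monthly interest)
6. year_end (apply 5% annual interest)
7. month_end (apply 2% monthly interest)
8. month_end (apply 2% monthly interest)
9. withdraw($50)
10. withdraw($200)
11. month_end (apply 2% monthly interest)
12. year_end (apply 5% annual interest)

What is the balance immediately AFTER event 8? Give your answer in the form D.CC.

Answer: 1364.46

Derivation:
After 1 (year_end (apply 5% annual interest)): balance=$1050.00 total_interest=$50.00
After 2 (year_end (apply 5% annual interest)): balance=$1102.50 total_interest=$102.50
After 3 (month_end (apply 2% monthly interest)): balance=$1124.55 total_interest=$124.55
After 4 (deposit($100)): balance=$1224.55 total_interest=$124.55
After 5 (month_end (apply 2% monthly interest)): balance=$1249.04 total_interest=$149.04
After 6 (year_end (apply 5% annual interest)): balance=$1311.49 total_interest=$211.49
After 7 (month_end (apply 2% monthly interest)): balance=$1337.71 total_interest=$237.71
After 8 (month_end (apply 2% monthly interest)): balance=$1364.46 total_interest=$264.46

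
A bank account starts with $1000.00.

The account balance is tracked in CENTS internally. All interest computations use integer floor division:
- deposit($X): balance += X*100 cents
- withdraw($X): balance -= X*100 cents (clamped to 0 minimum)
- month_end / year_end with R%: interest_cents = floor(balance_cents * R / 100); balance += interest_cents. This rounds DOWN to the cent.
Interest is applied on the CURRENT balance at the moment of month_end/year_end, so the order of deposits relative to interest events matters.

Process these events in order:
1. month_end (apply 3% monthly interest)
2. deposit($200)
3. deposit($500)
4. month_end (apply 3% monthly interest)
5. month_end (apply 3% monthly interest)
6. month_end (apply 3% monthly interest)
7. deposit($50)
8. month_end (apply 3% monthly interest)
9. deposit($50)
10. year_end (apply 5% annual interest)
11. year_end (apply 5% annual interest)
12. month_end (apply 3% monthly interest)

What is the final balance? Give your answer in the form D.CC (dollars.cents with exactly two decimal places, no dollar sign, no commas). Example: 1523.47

After 1 (month_end (apply 3% monthly interest)): balance=$1030.00 total_interest=$30.00
After 2 (deposit($200)): balance=$1230.00 total_interest=$30.00
After 3 (deposit($500)): balance=$1730.00 total_interest=$30.00
After 4 (month_end (apply 3% monthly interest)): balance=$1781.90 total_interest=$81.90
After 5 (month_end (apply 3% monthly interest)): balance=$1835.35 total_interest=$135.35
After 6 (month_end (apply 3% monthly interest)): balance=$1890.41 total_interest=$190.41
After 7 (deposit($50)): balance=$1940.41 total_interest=$190.41
After 8 (month_end (apply 3% monthly interest)): balance=$1998.62 total_interest=$248.62
After 9 (deposit($50)): balance=$2048.62 total_interest=$248.62
After 10 (year_end (apply 5% annual interest)): balance=$2151.05 total_interest=$351.05
After 11 (year_end (apply 5% annual interest)): balance=$2258.60 total_interest=$458.60
After 12 (month_end (apply 3% monthly interest)): balance=$2326.35 total_interest=$526.35

Answer: 2326.35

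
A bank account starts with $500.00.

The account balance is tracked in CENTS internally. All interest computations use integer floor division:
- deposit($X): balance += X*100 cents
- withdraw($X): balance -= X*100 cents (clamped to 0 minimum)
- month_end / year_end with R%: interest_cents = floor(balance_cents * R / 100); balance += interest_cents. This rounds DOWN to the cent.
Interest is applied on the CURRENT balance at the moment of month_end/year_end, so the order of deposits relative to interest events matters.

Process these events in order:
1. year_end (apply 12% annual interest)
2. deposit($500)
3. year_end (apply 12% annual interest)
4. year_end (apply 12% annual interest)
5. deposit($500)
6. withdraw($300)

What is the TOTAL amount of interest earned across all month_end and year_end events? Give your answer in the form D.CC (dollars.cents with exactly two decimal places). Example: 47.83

After 1 (year_end (apply 12% annual interest)): balance=$560.00 total_interest=$60.00
After 2 (deposit($500)): balance=$1060.00 total_interest=$60.00
After 3 (year_end (apply 12% annual interest)): balance=$1187.20 total_interest=$187.20
After 4 (year_end (apply 12% annual interest)): balance=$1329.66 total_interest=$329.66
After 5 (deposit($500)): balance=$1829.66 total_interest=$329.66
After 6 (withdraw($300)): balance=$1529.66 total_interest=$329.66

Answer: 329.66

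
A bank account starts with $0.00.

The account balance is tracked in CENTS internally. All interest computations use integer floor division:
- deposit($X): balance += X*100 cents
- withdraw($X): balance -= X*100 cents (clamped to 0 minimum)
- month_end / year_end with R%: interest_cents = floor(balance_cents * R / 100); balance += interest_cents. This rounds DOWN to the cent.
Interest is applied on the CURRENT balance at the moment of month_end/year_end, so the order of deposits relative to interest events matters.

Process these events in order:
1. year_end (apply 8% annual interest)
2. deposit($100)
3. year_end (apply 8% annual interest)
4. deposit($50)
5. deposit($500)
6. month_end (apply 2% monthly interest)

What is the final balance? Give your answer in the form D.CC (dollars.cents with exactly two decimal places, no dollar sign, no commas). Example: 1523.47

After 1 (year_end (apply 8% annual interest)): balance=$0.00 total_interest=$0.00
After 2 (deposit($100)): balance=$100.00 total_interest=$0.00
After 3 (year_end (apply 8% annual interest)): balance=$108.00 total_interest=$8.00
After 4 (deposit($50)): balance=$158.00 total_interest=$8.00
After 5 (deposit($500)): balance=$658.00 total_interest=$8.00
After 6 (month_end (apply 2% monthly interest)): balance=$671.16 total_interest=$21.16

Answer: 671.16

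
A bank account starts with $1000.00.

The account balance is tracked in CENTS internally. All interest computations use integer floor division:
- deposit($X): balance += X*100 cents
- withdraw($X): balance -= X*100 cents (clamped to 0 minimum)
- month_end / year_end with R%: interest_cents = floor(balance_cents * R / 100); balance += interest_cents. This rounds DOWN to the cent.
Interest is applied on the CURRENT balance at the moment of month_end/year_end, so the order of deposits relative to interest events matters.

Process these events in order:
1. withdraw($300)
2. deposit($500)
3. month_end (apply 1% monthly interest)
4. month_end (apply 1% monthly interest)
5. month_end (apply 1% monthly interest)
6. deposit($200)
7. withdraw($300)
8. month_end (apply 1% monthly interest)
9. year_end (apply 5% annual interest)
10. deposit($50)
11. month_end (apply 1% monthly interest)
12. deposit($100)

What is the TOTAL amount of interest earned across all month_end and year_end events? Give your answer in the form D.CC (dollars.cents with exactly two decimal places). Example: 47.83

After 1 (withdraw($300)): balance=$700.00 total_interest=$0.00
After 2 (deposit($500)): balance=$1200.00 total_interest=$0.00
After 3 (month_end (apply 1% monthly interest)): balance=$1212.00 total_interest=$12.00
After 4 (month_end (apply 1% monthly interest)): balance=$1224.12 total_interest=$24.12
After 5 (month_end (apply 1% monthly interest)): balance=$1236.36 total_interest=$36.36
After 6 (deposit($200)): balance=$1436.36 total_interest=$36.36
After 7 (withdraw($300)): balance=$1136.36 total_interest=$36.36
After 8 (month_end (apply 1% monthly interest)): balance=$1147.72 total_interest=$47.72
After 9 (year_end (apply 5% annual interest)): balance=$1205.10 total_interest=$105.10
After 10 (deposit($50)): balance=$1255.10 total_interest=$105.10
After 11 (month_end (apply 1% monthly interest)): balance=$1267.65 total_interest=$117.65
After 12 (deposit($100)): balance=$1367.65 total_interest=$117.65

Answer: 117.65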